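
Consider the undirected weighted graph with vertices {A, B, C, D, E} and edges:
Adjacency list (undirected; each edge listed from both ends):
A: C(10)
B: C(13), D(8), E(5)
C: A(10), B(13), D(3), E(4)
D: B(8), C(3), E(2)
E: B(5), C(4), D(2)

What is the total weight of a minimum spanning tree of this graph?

20

Kruskal's algorithm — process edges by increasing weight (ties by edge label):
D—E (2): add — endpoints in different components.
C—D (3): add — endpoints in different components.
C—E (4): skip — C and E already connected.
B—E (5): add — endpoints in different components.
B—D (8): skip — B and D already connected.
A—C (10): add — endpoints in different components.
MST edges: D—E, C—D, B—E, A—C; total weight 2+3+5+10 = 20.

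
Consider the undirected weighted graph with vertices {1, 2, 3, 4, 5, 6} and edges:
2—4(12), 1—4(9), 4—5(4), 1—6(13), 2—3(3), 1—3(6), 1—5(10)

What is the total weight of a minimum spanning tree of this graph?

35

Grow the tree from 2 using Prim:
Step 1: cheapest edge leaving the tree is 2—3 (3); add 3.
Step 2: cheapest edge leaving the tree is 1—3 (6); add 1.
Step 3: cheapest edge leaving the tree is 1—4 (9); add 4.
Step 4: cheapest edge leaving the tree is 4—5 (4); add 5.
Step 5: cheapest edge leaving the tree is 1—6 (13); add 6.
MST edges: 2—3, 1—3, 1—4, 4—5, 1—6; total weight 3+6+9+4+13 = 35.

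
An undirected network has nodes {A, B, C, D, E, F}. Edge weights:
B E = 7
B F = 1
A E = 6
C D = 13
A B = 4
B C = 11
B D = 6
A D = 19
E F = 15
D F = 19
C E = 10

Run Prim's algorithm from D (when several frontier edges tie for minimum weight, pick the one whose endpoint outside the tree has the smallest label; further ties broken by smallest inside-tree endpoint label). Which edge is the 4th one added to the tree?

A-E

Grow the tree from D using Prim:
Step 1: frontier [B D 6, C D 13, A D 19, D F 19] → take B D (6); add B.
Step 2: frontier [B F 1, A B 4, B E 7, B C 11, C D 13, A D 19, D F 19] → take B F (1); add F.
Step 3: frontier [A B 4, B E 7, B C 11, C D 13, A D 19, E F 15] → take A B (4); add A.
Step 4: frontier [A E 6, B E 7, B C 11, C D 13, E F 15] → take A E (6); add E.
Step 5: frontier [B C 11, C D 13, C E 10] → take C E (10); add C.
The 4th edge added is A E.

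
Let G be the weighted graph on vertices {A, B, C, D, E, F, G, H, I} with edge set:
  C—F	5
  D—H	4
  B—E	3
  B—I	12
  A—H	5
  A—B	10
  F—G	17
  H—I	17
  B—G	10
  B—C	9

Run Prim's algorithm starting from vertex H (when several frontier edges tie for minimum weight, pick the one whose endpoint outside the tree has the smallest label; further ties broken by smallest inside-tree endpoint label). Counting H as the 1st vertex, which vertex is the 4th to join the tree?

B

Grow the tree from H using Prim:
Step 1: cheapest edge leaving the tree is D—H (4); add D.
Step 2: cheapest edge leaving the tree is A—H (5); add A.
Step 3: cheapest edge leaving the tree is A—B (10); add B.
Step 4: cheapest edge leaving the tree is B—E (3); add E.
Step 5: cheapest edge leaving the tree is B—C (9); add C.
Step 6: cheapest edge leaving the tree is C—F (5); add F.
Step 7: cheapest edge leaving the tree is B—G (10); add G.
Step 8: cheapest edge leaving the tree is B—I (12); add I.
Vertex order: H, D, A, B, E, C, F, G, I. The 4th vertex is B.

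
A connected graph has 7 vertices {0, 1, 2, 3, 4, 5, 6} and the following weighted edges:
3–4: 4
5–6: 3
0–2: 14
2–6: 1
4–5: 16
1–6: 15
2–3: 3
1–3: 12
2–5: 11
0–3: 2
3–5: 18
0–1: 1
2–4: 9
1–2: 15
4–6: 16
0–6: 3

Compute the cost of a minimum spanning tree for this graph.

Prim's algorithm from 5:
Step 1: cheapest edge leaving the tree is 5–6 (3); add 6.
Step 2: cheapest edge leaving the tree is 2–6 (1); add 2.
Step 3: cheapest edge leaving the tree is 0–6 (3); add 0.
Step 4: cheapest edge leaving the tree is 0–1 (1); add 1.
Step 5: cheapest edge leaving the tree is 0–3 (2); add 3.
Step 6: cheapest edge leaving the tree is 3–4 (4); add 4.
MST edges: 5–6, 2–6, 0–6, 0–1, 0–3, 3–4; total weight 3+1+3+1+2+4 = 14.

14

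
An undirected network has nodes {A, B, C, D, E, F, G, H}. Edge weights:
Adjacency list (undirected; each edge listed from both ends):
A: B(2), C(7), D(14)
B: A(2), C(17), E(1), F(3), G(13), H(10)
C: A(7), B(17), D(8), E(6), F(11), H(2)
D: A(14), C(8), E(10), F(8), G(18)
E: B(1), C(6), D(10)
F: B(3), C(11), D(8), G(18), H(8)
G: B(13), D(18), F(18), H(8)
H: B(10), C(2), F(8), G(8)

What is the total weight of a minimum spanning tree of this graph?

30

Kruskal: consider edges lightest-first.
B–E (1): add — endpoints in different components.
A–B (2): add — endpoints in different components.
C–H (2): add — endpoints in different components.
B–F (3): add — endpoints in different components.
C–E (6): add — endpoints in different components.
A–C (7): skip — A and C already connected.
C–D (8): add — endpoints in different components.
D–F (8): skip — D and F already connected.
F–H (8): skip — F and H already connected.
G–H (8): add — endpoints in different components.
MST edges: B–E, A–B, C–H, B–F, C–E, C–D, G–H; total weight 1+2+2+3+6+8+8 = 30.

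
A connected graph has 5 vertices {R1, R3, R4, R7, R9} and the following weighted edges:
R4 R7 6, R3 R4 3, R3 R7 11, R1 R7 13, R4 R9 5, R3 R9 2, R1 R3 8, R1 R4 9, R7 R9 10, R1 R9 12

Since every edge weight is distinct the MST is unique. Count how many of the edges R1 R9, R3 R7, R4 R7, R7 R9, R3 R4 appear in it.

Sort edges by weight, then run Kruskal:
R3 R9 (2): add. Components now {R1} {R3,R9} {R4} {R7}
R3 R4 (3): add. Components now {R1} {R3,R4,R9} {R7}
R4 R9 (5): skip — R9 and R4 already connected.
R4 R7 (6): add. Components now {R1} {R3,R4,R7,R9}
R1 R3 (8): add. Components now {R1,R3,R4,R7,R9}
MST edge set: {R3 R9, R3 R4, R4 R7, R1 R3}.
Of the listed edges, {R4 R7, R3 R4} are in the MST → 2.

2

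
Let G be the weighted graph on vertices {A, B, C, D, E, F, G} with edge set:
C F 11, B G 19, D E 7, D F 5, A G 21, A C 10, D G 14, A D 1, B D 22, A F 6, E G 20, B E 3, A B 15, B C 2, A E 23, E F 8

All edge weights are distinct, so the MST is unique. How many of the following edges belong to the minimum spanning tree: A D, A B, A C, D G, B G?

Sort edges by weight, then run Kruskal:
A D (1): add. Components now {A,D} {B} {C} {E} {F} {G}
B C (2): add. Components now {A,D} {B,C} {E} {F} {G}
B E (3): add. Components now {A,D} {B,C,E} {F} {G}
D F (5): add. Components now {A,D,F} {B,C,E} {G}
A F (6): skip — A and F already connected.
D E (7): add. Components now {A,B,C,D,E,F} {G}
E F (8): skip — E and F already connected.
A C (10): skip — A and C already connected.
C F (11): skip — C and F already connected.
D G (14): add. Components now {A,B,C,D,E,F,G}
MST edge set: {A D, B C, B E, D F, D E, D G}.
Of the listed edges, {A D, D G} are in the MST → 2.

2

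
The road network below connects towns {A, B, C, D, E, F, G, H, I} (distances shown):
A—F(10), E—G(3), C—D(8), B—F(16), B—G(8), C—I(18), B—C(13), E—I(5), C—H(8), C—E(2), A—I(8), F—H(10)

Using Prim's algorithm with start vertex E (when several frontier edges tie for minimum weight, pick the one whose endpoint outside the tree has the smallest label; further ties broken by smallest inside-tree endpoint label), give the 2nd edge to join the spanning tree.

Prim's algorithm from E:
Step 1: frontier [C—E 2, E—G 3, E—I 5] → take C—E (2); add C.
Step 2: frontier [C—D 8, C—H 8, B—C 13, C—I 18, E—G 3, E—I 5] → take E—G (3); add G.
Step 3: frontier [C—D 8, C—H 8, B—C 13, C—I 18, E—I 5, B—G 8] → take E—I (5); add I.
Step 4: frontier [C—D 8, C—H 8, B—C 13, B—G 8, A—I 8] → take A—I (8); add A.
Step 5: frontier [A—F 10, C—D 8, C—H 8, B—C 13, B—G 8] → take B—G (8); add B.
Step 6: frontier [A—F 10, B—F 16, C—D 8, C—H 8] → take C—D (8); add D.
Step 7: frontier [A—F 10, B—F 16, C—H 8] → take C—H (8); add H.
Step 8: frontier [A—F 10, B—F 16, F—H 10] → take A—F (10); add F.
The 2nd edge added is E—G.

E-G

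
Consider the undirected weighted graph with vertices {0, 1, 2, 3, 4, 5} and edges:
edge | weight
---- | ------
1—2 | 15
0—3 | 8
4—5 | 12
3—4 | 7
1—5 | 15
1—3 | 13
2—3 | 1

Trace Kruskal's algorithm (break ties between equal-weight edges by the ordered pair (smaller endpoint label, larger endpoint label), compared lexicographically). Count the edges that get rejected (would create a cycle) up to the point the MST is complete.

Kruskal's algorithm — process edges by increasing weight (ties by edge label):
2—3 (1): add — endpoints in different components.
3—4 (7): add — endpoints in different components.
0—3 (8): add — endpoints in different components.
4—5 (12): add — endpoints in different components.
1—3 (13): add — endpoints in different components.
Edges rejected before the tree was complete: 0.

0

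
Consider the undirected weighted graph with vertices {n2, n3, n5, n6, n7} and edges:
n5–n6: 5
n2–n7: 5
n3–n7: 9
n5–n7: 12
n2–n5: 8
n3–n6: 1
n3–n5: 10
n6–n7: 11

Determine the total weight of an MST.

19

Sort edges by weight, then run Kruskal:
n3–n6 (1): add — endpoints in different components.
n2–n7 (5): add — endpoints in different components.
n5–n6 (5): add — endpoints in different components.
n2–n5 (8): add — endpoints in different components.
MST edges: n3–n6, n2–n7, n5–n6, n2–n5; total weight 1+5+5+8 = 19.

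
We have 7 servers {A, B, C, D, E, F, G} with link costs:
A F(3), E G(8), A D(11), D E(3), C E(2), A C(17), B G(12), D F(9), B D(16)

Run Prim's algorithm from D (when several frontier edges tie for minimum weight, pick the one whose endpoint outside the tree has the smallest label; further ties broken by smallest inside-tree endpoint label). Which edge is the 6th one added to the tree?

Prim, starting at D.
Step 1: cheapest edge leaving the tree is D E (3); add E.
Step 2: cheapest edge leaving the tree is C E (2); add C.
Step 3: cheapest edge leaving the tree is E G (8); add G.
Step 4: cheapest edge leaving the tree is D F (9); add F.
Step 5: cheapest edge leaving the tree is A F (3); add A.
Step 6: cheapest edge leaving the tree is B G (12); add B.
The 6th edge added is B G.

B-G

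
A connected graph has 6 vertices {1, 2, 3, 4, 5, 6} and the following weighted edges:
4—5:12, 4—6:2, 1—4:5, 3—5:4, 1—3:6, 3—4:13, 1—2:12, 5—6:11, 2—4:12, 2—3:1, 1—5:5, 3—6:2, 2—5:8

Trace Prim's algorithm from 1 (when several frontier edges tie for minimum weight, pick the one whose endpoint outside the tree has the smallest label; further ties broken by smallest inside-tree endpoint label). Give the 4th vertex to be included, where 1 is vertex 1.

Prim, starting at 1.
Step 1: cheapest edge leaving the tree is 1—4 (5); add 4.
Step 2: cheapest edge leaving the tree is 4—6 (2); add 6.
Step 3: cheapest edge leaving the tree is 3—6 (2); add 3.
Step 4: cheapest edge leaving the tree is 2—3 (1); add 2.
Step 5: cheapest edge leaving the tree is 3—5 (4); add 5.
Vertex order: 1, 4, 6, 3, 2, 5. The 4th vertex is 3.

3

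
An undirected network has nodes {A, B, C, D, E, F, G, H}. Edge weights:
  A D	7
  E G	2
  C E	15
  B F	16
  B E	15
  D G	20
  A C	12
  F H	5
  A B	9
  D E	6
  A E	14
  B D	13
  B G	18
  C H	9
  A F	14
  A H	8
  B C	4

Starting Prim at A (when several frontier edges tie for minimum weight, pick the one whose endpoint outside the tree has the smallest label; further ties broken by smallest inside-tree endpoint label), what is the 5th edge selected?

Prim, starting at A.
Step 1: cheapest edge leaving the tree is A D (7); add D.
Step 2: cheapest edge leaving the tree is D E (6); add E.
Step 3: cheapest edge leaving the tree is E G (2); add G.
Step 4: cheapest edge leaving the tree is A H (8); add H.
Step 5: cheapest edge leaving the tree is F H (5); add F.
Step 6: cheapest edge leaving the tree is A B (9); add B.
Step 7: cheapest edge leaving the tree is B C (4); add C.
The 5th edge added is F H.

F-H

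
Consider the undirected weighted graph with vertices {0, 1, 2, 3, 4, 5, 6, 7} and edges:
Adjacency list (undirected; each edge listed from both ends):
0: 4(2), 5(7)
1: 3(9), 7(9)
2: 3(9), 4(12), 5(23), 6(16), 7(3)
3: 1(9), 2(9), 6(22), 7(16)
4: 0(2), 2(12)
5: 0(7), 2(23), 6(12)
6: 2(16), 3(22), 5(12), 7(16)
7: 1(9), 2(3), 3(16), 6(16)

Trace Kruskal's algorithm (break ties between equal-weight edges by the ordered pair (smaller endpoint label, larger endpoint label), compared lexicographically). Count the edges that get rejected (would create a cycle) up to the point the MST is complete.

Kruskal's algorithm — process edges by increasing weight (ties by edge label):
0—4 (2): add — endpoints in different components.
2—7 (3): add — endpoints in different components.
0—5 (7): add — endpoints in different components.
1—3 (9): add — endpoints in different components.
1—7 (9): add — endpoints in different components.
2—3 (9): skip — 2 and 3 already connected.
2—4 (12): add — endpoints in different components.
5—6 (12): add — endpoints in different components.
Edges rejected before the tree was complete: 1.

1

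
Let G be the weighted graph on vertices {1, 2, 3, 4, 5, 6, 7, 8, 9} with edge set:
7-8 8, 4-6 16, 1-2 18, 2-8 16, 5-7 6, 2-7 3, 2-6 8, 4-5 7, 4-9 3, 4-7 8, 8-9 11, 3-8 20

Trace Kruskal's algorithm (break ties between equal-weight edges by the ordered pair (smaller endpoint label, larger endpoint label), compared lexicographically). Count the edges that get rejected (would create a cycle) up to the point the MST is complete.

Kruskal's algorithm — process edges by increasing weight (ties by edge label):
2-7 (3): add — endpoints in different components.
4-9 (3): add — endpoints in different components.
5-7 (6): add — endpoints in different components.
4-5 (7): add — endpoints in different components.
2-6 (8): add — endpoints in different components.
4-7 (8): skip — 4 and 7 already connected.
7-8 (8): add — endpoints in different components.
8-9 (11): skip — 8 and 9 already connected.
2-8 (16): skip — 2 and 8 already connected.
4-6 (16): skip — 4 and 6 already connected.
1-2 (18): add — endpoints in different components.
3-8 (20): add — endpoints in different components.
Edges rejected before the tree was complete: 4.

4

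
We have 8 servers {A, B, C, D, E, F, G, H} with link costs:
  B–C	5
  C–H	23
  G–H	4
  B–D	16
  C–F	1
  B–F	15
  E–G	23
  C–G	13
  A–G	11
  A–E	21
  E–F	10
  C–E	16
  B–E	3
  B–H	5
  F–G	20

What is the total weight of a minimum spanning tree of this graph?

45

Prim, starting at D.
Step 1: cheapest edge leaving the tree is B–D (16); add B.
Step 2: cheapest edge leaving the tree is B–E (3); add E.
Step 3: cheapest edge leaving the tree is B–C (5); add C.
Step 4: cheapest edge leaving the tree is C–F (1); add F.
Step 5: cheapest edge leaving the tree is B–H (5); add H.
Step 6: cheapest edge leaving the tree is G–H (4); add G.
Step 7: cheapest edge leaving the tree is A–G (11); add A.
MST edges: B–D, B–E, B–C, C–F, B–H, G–H, A–G; total weight 16+3+5+1+5+4+11 = 45.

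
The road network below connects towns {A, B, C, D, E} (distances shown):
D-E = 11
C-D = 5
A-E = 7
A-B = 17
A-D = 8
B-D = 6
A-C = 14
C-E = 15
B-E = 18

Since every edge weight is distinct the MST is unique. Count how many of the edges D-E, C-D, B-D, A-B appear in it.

Sort edges by weight, then run Kruskal:
C-D (5): add — endpoints in different components.
B-D (6): add — endpoints in different components.
A-E (7): add — endpoints in different components.
A-D (8): add — endpoints in different components.
MST edge set: {C-D, B-D, A-E, A-D}.
Of the listed edges, {C-D, B-D} are in the MST → 2.

2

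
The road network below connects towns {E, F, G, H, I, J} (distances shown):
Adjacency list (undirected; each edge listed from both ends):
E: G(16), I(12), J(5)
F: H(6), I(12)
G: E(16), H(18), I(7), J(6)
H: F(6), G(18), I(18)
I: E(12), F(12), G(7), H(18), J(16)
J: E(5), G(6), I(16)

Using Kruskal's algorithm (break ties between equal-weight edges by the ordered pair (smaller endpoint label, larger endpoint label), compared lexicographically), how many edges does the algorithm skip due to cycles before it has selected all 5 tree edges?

1

Kruskal's algorithm — process edges by increasing weight (ties by edge label):
E J (5): add — endpoints in different components.
F H (6): add — endpoints in different components.
G J (6): add — endpoints in different components.
G I (7): add — endpoints in different components.
E I (12): skip — E and I already connected.
F I (12): add — endpoints in different components.
Edges rejected before the tree was complete: 1.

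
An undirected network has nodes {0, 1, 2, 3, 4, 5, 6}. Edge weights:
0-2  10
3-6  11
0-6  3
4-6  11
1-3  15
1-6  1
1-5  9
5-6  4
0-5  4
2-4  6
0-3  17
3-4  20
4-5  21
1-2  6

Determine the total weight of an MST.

31

Kruskal's algorithm — process edges by increasing weight (ties by edge label):
1-6 (1): add. Components now {0} {1,6} {2} {3} {4} {5}
0-6 (3): add. Components now {0,1,6} {2} {3} {4} {5}
0-5 (4): add. Components now {0,1,5,6} {2} {3} {4}
5-6 (4): skip — 5 and 6 already connected.
1-2 (6): add. Components now {0,1,2,5,6} {3} {4}
2-4 (6): add. Components now {0,1,2,4,5,6} {3}
1-5 (9): skip — 1 and 5 already connected.
0-2 (10): skip — 0 and 2 already connected.
3-6 (11): add. Components now {0,1,2,3,4,5,6}
MST edges: 1-6, 0-6, 0-5, 1-2, 2-4, 3-6; total weight 1+3+4+6+6+11 = 31.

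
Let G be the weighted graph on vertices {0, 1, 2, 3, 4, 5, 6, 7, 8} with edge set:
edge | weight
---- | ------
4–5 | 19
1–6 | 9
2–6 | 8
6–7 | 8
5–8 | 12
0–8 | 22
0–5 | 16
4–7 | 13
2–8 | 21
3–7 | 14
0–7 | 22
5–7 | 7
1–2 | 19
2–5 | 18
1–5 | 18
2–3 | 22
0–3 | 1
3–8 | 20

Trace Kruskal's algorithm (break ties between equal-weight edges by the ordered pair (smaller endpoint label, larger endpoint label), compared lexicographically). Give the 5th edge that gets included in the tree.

1-6

Kruskal: consider edges lightest-first.
0–3 (1): add — endpoints in different components.
5–7 (7): add — endpoints in different components.
2–6 (8): add — endpoints in different components.
6–7 (8): add — endpoints in different components.
1–6 (9): add — endpoints in different components.
5–8 (12): add — endpoints in different components.
4–7 (13): add — endpoints in different components.
3–7 (14): add — endpoints in different components.
The 5th edge added is 1–6.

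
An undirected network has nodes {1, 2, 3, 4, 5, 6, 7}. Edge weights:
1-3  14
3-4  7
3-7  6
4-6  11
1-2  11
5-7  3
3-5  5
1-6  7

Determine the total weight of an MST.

44

Kruskal: consider edges lightest-first.
5-7 (3): add — endpoints in different components.
3-5 (5): add — endpoints in different components.
3-7 (6): skip — 3 and 7 already connected.
1-6 (7): add — endpoints in different components.
3-4 (7): add — endpoints in different components.
1-2 (11): add — endpoints in different components.
4-6 (11): add — endpoints in different components.
MST edges: 5-7, 3-5, 1-6, 3-4, 1-2, 4-6; total weight 3+5+7+7+11+11 = 44.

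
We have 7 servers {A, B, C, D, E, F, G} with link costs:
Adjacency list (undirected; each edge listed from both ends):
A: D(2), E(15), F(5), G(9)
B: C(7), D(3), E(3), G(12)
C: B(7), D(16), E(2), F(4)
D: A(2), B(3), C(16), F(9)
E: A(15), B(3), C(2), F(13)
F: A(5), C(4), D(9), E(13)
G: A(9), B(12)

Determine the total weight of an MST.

Prim, starting at A.
Step 1: cheapest edge leaving the tree is A-D (2); add D.
Step 2: cheapest edge leaving the tree is B-D (3); add B.
Step 3: cheapest edge leaving the tree is B-E (3); add E.
Step 4: cheapest edge leaving the tree is C-E (2); add C.
Step 5: cheapest edge leaving the tree is C-F (4); add F.
Step 6: cheapest edge leaving the tree is A-G (9); add G.
MST edges: A-D, B-D, B-E, C-E, C-F, A-G; total weight 2+3+3+2+4+9 = 23.

23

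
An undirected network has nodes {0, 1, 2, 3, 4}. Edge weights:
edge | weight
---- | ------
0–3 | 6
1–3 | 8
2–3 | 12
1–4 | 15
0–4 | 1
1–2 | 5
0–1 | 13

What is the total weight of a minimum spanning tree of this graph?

Grow the tree from 1 using Prim:
Step 1: cheapest edge leaving the tree is 1–2 (5); add 2.
Step 2: cheapest edge leaving the tree is 1–3 (8); add 3.
Step 3: cheapest edge leaving the tree is 0–3 (6); add 0.
Step 4: cheapest edge leaving the tree is 0–4 (1); add 4.
MST edges: 1–2, 1–3, 0–3, 0–4; total weight 5+8+6+1 = 20.

20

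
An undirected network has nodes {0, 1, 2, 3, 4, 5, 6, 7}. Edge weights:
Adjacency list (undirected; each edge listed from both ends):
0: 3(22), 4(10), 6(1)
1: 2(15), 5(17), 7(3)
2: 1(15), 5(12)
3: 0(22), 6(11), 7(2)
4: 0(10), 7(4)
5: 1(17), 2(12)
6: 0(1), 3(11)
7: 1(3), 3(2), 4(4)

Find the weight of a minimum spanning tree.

47

Sort edges by weight, then run Kruskal:
0–6 (1): add — endpoints in different components.
3–7 (2): add — endpoints in different components.
1–7 (3): add — endpoints in different components.
4–7 (4): add — endpoints in different components.
0–4 (10): add — endpoints in different components.
3–6 (11): skip — 3 and 6 already connected.
2–5 (12): add — endpoints in different components.
1–2 (15): add — endpoints in different components.
MST edges: 0–6, 3–7, 1–7, 4–7, 0–4, 2–5, 1–2; total weight 1+2+3+4+10+12+15 = 47.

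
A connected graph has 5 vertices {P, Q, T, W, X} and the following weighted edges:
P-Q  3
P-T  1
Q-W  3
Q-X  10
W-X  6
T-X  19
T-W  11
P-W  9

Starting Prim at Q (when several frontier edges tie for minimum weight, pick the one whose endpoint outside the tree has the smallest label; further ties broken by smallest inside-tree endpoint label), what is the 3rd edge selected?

Q-W

Prim, starting at Q.
Step 1: frontier [P-Q 3, Q-W 3, Q-X 10] → take P-Q (3); add P.
Step 2: frontier [P-T 1, P-W 9, Q-W 3, Q-X 10] → take P-T (1); add T.
Step 3: frontier [P-W 9, Q-W 3, Q-X 10, T-W 11, T-X 19] → take Q-W (3); add W.
Step 4: frontier [Q-X 10, T-X 19, W-X 6] → take W-X (6); add X.
The 3rd edge added is Q-W.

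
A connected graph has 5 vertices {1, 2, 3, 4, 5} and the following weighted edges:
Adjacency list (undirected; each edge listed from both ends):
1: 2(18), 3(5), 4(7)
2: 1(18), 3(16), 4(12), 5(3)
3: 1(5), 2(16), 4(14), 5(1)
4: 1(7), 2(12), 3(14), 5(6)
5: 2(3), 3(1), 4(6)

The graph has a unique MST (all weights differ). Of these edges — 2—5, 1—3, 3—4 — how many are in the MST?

Sort edges by weight, then run Kruskal:
3—5 (1): add. Components now {1} {2} {3,5} {4}
2—5 (3): add. Components now {1} {2,3,5} {4}
1—3 (5): add. Components now {1,2,3,5} {4}
4—5 (6): add. Components now {1,2,3,4,5}
MST edge set: {3—5, 2—5, 1—3, 4—5}.
Of the listed edges, {2—5, 1—3} are in the MST → 2.

2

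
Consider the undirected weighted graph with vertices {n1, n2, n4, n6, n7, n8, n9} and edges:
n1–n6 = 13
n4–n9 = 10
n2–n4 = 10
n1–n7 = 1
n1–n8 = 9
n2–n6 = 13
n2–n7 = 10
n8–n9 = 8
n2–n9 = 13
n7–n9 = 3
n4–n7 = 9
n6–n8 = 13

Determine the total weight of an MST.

44

Prim's algorithm from n9:
Step 1: cheapest edge leaving the tree is n7–n9 (3); add n7.
Step 2: cheapest edge leaving the tree is n1–n7 (1); add n1.
Step 3: cheapest edge leaving the tree is n8–n9 (8); add n8.
Step 4: cheapest edge leaving the tree is n4–n7 (9); add n4.
Step 5: cheapest edge leaving the tree is n2–n4 (10); add n2.
Step 6: cheapest edge leaving the tree is n1–n6 (13); add n6.
MST edges: n7–n9, n1–n7, n8–n9, n4–n7, n2–n4, n1–n6; total weight 3+1+8+9+10+13 = 44.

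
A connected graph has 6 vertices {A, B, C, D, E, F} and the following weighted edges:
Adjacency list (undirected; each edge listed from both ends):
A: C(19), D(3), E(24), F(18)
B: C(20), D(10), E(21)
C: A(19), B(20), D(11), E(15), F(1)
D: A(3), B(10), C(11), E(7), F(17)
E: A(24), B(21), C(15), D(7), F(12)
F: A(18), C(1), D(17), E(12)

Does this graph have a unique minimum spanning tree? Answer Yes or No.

Yes

Kruskal's algorithm — process edges by increasing weight (ties by edge label):
C-F (1): add. Components now {A} {B} {C,F} {D} {E}
A-D (3): add. Components now {A,D} {B} {C,F} {E}
D-E (7): add. Components now {A,D,E} {B} {C,F}
B-D (10): add. Components now {A,B,D,E} {C,F}
C-D (11): add. Components now {A,B,C,D,E,F}
Every non-tree edge has weight strictly greater than the heaviest edge on the tree path between its endpoints, so the MST is unique.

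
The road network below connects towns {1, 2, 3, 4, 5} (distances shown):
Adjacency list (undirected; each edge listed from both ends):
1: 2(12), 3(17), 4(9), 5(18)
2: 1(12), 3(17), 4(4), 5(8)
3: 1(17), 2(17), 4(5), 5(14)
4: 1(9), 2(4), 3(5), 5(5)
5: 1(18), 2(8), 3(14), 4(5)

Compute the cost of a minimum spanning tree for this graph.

23

Sort edges by weight, then run Kruskal:
2–4 (4): add — endpoints in different components.
3–4 (5): add — endpoints in different components.
4–5 (5): add — endpoints in different components.
2–5 (8): skip — 2 and 5 already connected.
1–4 (9): add — endpoints in different components.
MST edges: 2–4, 3–4, 4–5, 1–4; total weight 4+5+5+9 = 23.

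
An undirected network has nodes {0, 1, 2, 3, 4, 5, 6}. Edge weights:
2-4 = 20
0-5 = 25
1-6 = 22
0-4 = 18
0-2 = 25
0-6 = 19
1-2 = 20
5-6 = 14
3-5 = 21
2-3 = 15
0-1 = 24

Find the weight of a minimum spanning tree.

Grow the tree from 6 using Prim:
Step 1: frontier [5-6 14, 0-6 19, 1-6 22] → take 5-6 (14); add 5.
Step 2: frontier [3-5 21, 0-5 25, 0-6 19, 1-6 22] → take 0-6 (19); add 0.
Step 3: frontier [0-4 18, 0-1 24, 0-2 25, 3-5 21, 1-6 22] → take 0-4 (18); add 4.
Step 4: frontier [0-1 24, 0-2 25, 2-4 20, 3-5 21, 1-6 22] → take 2-4 (20); add 2.
Step 5: frontier [0-1 24, 2-3 15, 1-2 20, 3-5 21, 1-6 22] → take 2-3 (15); add 3.
Step 6: frontier [0-1 24, 1-2 20, 1-6 22] → take 1-2 (20); add 1.
MST edges: 5-6, 0-6, 0-4, 2-4, 2-3, 1-2; total weight 14+19+18+20+15+20 = 106.

106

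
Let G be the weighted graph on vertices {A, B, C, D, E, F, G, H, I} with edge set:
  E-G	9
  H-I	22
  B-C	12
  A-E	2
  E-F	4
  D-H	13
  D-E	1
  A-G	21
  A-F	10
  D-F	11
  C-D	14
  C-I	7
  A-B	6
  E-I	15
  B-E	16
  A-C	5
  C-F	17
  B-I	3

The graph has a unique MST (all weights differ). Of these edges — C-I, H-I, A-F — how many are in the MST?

Kruskal's algorithm — process edges by increasing weight (ties by edge label):
D-E (1): add — endpoints in different components.
A-E (2): add — endpoints in different components.
B-I (3): add — endpoints in different components.
E-F (4): add — endpoints in different components.
A-C (5): add — endpoints in different components.
A-B (6): add — endpoints in different components.
C-I (7): skip — C and I already connected.
E-G (9): add — endpoints in different components.
A-F (10): skip — A and F already connected.
D-F (11): skip — D and F already connected.
B-C (12): skip — B and C already connected.
D-H (13): add — endpoints in different components.
MST edge set: {D-E, A-E, B-I, E-F, A-C, A-B, E-G, D-H}.
Of the listed edges, {} are in the MST → 0.

0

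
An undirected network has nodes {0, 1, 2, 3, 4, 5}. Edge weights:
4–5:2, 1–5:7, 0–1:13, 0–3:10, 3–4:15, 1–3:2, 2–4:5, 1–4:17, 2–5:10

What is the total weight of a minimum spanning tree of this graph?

26

Grow the tree from 5 using Prim:
Step 1: cheapest edge leaving the tree is 4–5 (2); add 4.
Step 2: cheapest edge leaving the tree is 2–4 (5); add 2.
Step 3: cheapest edge leaving the tree is 1–5 (7); add 1.
Step 4: cheapest edge leaving the tree is 1–3 (2); add 3.
Step 5: cheapest edge leaving the tree is 0–3 (10); add 0.
MST edges: 4–5, 2–4, 1–5, 1–3, 0–3; total weight 2+5+7+2+10 = 26.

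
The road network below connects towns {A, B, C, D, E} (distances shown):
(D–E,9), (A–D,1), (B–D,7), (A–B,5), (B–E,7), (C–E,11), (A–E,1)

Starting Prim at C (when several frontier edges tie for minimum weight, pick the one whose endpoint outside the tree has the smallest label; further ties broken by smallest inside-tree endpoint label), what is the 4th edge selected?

Grow the tree from C using Prim:
Step 1: cheapest edge leaving the tree is C–E (11); add E.
Step 2: cheapest edge leaving the tree is A–E (1); add A.
Step 3: cheapest edge leaving the tree is A–D (1); add D.
Step 4: cheapest edge leaving the tree is A–B (5); add B.
The 4th edge added is A–B.

A-B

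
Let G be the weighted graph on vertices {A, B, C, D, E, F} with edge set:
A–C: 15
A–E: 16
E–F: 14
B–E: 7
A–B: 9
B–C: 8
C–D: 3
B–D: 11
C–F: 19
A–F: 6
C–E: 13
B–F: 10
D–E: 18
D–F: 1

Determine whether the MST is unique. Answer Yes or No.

Yes

Kruskal: consider edges lightest-first.
D–F (1): add. Components now {A} {B} {C} {D,F} {E}
C–D (3): add. Components now {A} {B} {C,D,F} {E}
A–F (6): add. Components now {A,C,D,F} {B} {E}
B–E (7): add. Components now {A,C,D,F} {B,E}
B–C (8): add. Components now {A,B,C,D,E,F}
Every non-tree edge has weight strictly greater than the heaviest edge on the tree path between its endpoints, so the MST is unique.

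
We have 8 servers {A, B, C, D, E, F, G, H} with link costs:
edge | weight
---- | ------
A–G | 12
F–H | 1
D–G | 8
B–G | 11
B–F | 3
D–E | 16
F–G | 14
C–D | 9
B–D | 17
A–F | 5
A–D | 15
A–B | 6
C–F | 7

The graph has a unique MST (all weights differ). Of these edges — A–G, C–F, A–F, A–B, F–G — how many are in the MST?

2

Kruskal: consider edges lightest-first.
F–H (1): add — endpoints in different components.
B–F (3): add — endpoints in different components.
A–F (5): add — endpoints in different components.
A–B (6): skip — A and B already connected.
C–F (7): add — endpoints in different components.
D–G (8): add — endpoints in different components.
C–D (9): add — endpoints in different components.
B–G (11): skip — B and G already connected.
A–G (12): skip — A and G already connected.
F–G (14): skip — F and G already connected.
A–D (15): skip — A and D already connected.
D–E (16): add — endpoints in different components.
MST edge set: {F–H, B–F, A–F, C–F, D–G, C–D, D–E}.
Of the listed edges, {C–F, A–F} are in the MST → 2.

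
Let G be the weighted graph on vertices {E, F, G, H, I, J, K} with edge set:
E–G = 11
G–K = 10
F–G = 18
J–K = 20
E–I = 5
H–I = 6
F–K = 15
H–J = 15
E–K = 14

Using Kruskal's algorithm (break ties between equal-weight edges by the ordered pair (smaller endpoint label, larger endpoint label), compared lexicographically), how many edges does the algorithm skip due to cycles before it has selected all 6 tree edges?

Kruskal's algorithm — process edges by increasing weight (ties by edge label):
E–I (5): add. Components now {E,I} {F} {G} {H} {J} {K}
H–I (6): add. Components now {E,H,I} {F} {G} {J} {K}
G–K (10): add. Components now {E,H,I} {F} {G,K} {J}
E–G (11): add. Components now {E,G,H,I,K} {F} {J}
E–K (14): skip — E and K already connected.
F–K (15): add. Components now {E,F,G,H,I,K} {J}
H–J (15): add. Components now {E,F,G,H,I,J,K}
Edges rejected before the tree was complete: 1.

1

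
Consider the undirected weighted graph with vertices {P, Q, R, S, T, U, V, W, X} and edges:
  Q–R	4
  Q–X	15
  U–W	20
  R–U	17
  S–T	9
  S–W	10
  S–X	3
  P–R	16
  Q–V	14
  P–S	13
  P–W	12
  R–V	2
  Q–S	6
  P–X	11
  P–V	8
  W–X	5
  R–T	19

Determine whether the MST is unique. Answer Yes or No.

Sort edges by weight, then run Kruskal:
R–V (2): add — endpoints in different components.
S–X (3): add — endpoints in different components.
Q–R (4): add — endpoints in different components.
W–X (5): add — endpoints in different components.
Q–S (6): add — endpoints in different components.
P–V (8): add — endpoints in different components.
S–T (9): add — endpoints in different components.
S–W (10): skip — S and W already connected.
P–X (11): skip — P and X already connected.
P–W (12): skip — W and P already connected.
P–S (13): skip — S and P already connected.
Q–V (14): skip — Q and V already connected.
Q–X (15): skip — Q and X already connected.
P–R (16): skip — R and P already connected.
R–U (17): add — endpoints in different components.
Every non-tree edge has weight strictly greater than the heaviest edge on the tree path between its endpoints, so the MST is unique.

Yes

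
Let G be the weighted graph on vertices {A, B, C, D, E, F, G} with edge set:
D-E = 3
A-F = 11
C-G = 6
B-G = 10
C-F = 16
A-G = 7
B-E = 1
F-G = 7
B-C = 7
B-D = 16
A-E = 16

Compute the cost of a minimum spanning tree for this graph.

31

Sort edges by weight, then run Kruskal:
B-E (1): add. Components now {A} {B,E} {C} {D} {F} {G}
D-E (3): add. Components now {A} {B,D,E} {C} {F} {G}
C-G (6): add. Components now {A} {B,D,E} {C,G} {F}
A-G (7): add. Components now {A,C,G} {B,D,E} {F}
B-C (7): add. Components now {A,B,C,D,E,G} {F}
F-G (7): add. Components now {A,B,C,D,E,F,G}
MST edges: B-E, D-E, C-G, A-G, B-C, F-G; total weight 1+3+6+7+7+7 = 31.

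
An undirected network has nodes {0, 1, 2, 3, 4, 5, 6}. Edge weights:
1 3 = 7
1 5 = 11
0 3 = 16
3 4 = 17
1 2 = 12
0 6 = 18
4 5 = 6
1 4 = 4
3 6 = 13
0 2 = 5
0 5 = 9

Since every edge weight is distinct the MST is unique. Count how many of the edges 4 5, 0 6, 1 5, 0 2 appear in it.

Kruskal's algorithm — process edges by increasing weight (ties by edge label):
1 4 (4): add. Components now {0} {1,4} {2} {3} {5} {6}
0 2 (5): add. Components now {0,2} {1,4} {3} {5} {6}
4 5 (6): add. Components now {0,2} {1,4,5} {3} {6}
1 3 (7): add. Components now {0,2} {1,3,4,5} {6}
0 5 (9): add. Components now {0,1,2,3,4,5} {6}
1 5 (11): skip — 1 and 5 already connected.
1 2 (12): skip — 1 and 2 already connected.
3 6 (13): add. Components now {0,1,2,3,4,5,6}
MST edge set: {1 4, 0 2, 4 5, 1 3, 0 5, 3 6}.
Of the listed edges, {4 5, 0 2} are in the MST → 2.

2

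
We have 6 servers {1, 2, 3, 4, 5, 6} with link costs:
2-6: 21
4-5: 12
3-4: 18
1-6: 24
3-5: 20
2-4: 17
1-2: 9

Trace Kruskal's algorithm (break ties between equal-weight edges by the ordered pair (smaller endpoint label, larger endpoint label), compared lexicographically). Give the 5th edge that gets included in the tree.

Kruskal's algorithm — process edges by increasing weight (ties by edge label):
1-2 (9): add. Components now {1,2} {3} {4} {5} {6}
4-5 (12): add. Components now {1,2} {3} {4,5} {6}
2-4 (17): add. Components now {1,2,4,5} {3} {6}
3-4 (18): add. Components now {1,2,3,4,5} {6}
3-5 (20): skip — 3 and 5 already connected.
2-6 (21): add. Components now {1,2,3,4,5,6}
The 5th edge added is 2-6.

2-6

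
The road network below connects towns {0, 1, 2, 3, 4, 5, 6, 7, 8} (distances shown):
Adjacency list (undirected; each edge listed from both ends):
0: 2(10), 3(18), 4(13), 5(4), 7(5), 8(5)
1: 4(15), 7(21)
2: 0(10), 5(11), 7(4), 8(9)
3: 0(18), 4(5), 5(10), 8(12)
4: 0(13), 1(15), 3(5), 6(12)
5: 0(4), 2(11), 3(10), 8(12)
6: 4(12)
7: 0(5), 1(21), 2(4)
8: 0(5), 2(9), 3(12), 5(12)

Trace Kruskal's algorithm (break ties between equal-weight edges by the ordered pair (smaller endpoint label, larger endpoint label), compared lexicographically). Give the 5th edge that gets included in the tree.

Sort edges by weight, then run Kruskal:
0—5 (4): add — endpoints in different components.
2—7 (4): add — endpoints in different components.
0—7 (5): add — endpoints in different components.
0—8 (5): add — endpoints in different components.
3—4 (5): add — endpoints in different components.
2—8 (9): skip — 2 and 8 already connected.
0—2 (10): skip — 0 and 2 already connected.
3—5 (10): add — endpoints in different components.
2—5 (11): skip — 2 and 5 already connected.
3—8 (12): skip — 3 and 8 already connected.
4—6 (12): add — endpoints in different components.
5—8 (12): skip — 5 and 8 already connected.
0—4 (13): skip — 0 and 4 already connected.
1—4 (15): add — endpoints in different components.
The 5th edge added is 3—4.

3-4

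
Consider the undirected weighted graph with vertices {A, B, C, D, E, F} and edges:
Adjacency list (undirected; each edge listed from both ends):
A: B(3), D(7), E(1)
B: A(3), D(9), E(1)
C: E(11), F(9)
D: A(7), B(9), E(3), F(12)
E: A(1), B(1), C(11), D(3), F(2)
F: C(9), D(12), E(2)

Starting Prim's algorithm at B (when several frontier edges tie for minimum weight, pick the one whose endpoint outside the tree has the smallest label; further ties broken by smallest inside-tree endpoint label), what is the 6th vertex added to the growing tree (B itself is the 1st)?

C

Prim, starting at B.
Step 1: frontier [B E 1, A B 3, B D 9] → take B E (1); add E.
Step 2: frontier [A B 3, B D 9, A E 1, E F 2, D E 3, C E 11] → take A E (1); add A.
Step 3: frontier [A D 7, B D 9, E F 2, D E 3, C E 11] → take E F (2); add F.
Step 4: frontier [A D 7, B D 9, D E 3, C E 11, C F 9, D F 12] → take D E (3); add D.
Step 5: frontier [C E 11, C F 9] → take C F (9); add C.
Vertex order: B, E, A, F, D, C. The 6th vertex is C.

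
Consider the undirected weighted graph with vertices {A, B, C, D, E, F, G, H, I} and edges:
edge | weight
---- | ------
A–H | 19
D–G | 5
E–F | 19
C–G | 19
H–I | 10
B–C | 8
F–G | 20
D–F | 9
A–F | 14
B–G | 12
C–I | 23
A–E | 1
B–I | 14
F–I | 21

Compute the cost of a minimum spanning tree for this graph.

73

Grow the tree from E using Prim:
Step 1: cheapest edge leaving the tree is A–E (1); add A.
Step 2: cheapest edge leaving the tree is A–F (14); add F.
Step 3: cheapest edge leaving the tree is D–F (9); add D.
Step 4: cheapest edge leaving the tree is D–G (5); add G.
Step 5: cheapest edge leaving the tree is B–G (12); add B.
Step 6: cheapest edge leaving the tree is B–C (8); add C.
Step 7: cheapest edge leaving the tree is B–I (14); add I.
Step 8: cheapest edge leaving the tree is H–I (10); add H.
MST edges: A–E, A–F, D–F, D–G, B–G, B–C, B–I, H–I; total weight 1+14+9+5+12+8+14+10 = 73.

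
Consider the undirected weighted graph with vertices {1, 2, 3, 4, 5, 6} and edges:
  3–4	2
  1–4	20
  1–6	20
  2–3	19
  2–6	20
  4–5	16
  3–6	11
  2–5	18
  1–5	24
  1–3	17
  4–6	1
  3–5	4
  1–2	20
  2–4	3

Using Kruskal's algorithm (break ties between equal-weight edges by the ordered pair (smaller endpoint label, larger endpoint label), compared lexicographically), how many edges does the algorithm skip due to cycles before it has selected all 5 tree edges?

2

Sort edges by weight, then run Kruskal:
4–6 (1): add. Components now {1} {2} {3} {4,6} {5}
3–4 (2): add. Components now {1} {2} {3,4,6} {5}
2–4 (3): add. Components now {1} {2,3,4,6} {5}
3–5 (4): add. Components now {1} {2,3,4,5,6}
3–6 (11): skip — 3 and 6 already connected.
4–5 (16): skip — 4 and 5 already connected.
1–3 (17): add. Components now {1,2,3,4,5,6}
Edges rejected before the tree was complete: 2.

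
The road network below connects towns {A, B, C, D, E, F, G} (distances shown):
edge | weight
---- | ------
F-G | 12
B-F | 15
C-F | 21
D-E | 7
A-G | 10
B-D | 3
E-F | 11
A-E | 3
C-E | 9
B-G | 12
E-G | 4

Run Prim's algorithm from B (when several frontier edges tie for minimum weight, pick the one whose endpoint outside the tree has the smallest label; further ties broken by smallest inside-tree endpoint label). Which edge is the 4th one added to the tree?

Prim, starting at B.
Step 1: cheapest edge leaving the tree is B-D (3); add D.
Step 2: cheapest edge leaving the tree is D-E (7); add E.
Step 3: cheapest edge leaving the tree is A-E (3); add A.
Step 4: cheapest edge leaving the tree is E-G (4); add G.
Step 5: cheapest edge leaving the tree is C-E (9); add C.
Step 6: cheapest edge leaving the tree is E-F (11); add F.
The 4th edge added is E-G.

E-G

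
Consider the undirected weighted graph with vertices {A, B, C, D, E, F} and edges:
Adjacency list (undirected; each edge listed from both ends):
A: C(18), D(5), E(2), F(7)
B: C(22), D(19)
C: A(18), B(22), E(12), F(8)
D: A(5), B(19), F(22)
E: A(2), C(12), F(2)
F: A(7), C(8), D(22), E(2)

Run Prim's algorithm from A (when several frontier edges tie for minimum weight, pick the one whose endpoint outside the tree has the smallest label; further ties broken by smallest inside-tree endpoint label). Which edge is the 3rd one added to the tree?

A-D

Prim's algorithm from A:
Step 1: frontier [A-E 2, A-D 5, A-F 7, A-C 18] → take A-E (2); add E.
Step 2: frontier [A-D 5, A-F 7, A-C 18, E-F 2, C-E 12] → take E-F (2); add F.
Step 3: frontier [A-D 5, A-C 18, C-E 12, C-F 8, D-F 22] → take A-D (5); add D.
Step 4: frontier [A-C 18, B-D 19, C-E 12, C-F 8] → take C-F (8); add C.
Step 5: frontier [B-C 22, B-D 19] → take B-D (19); add B.
The 3rd edge added is A-D.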